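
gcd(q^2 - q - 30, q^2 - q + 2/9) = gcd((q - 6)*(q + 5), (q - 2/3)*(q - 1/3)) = 1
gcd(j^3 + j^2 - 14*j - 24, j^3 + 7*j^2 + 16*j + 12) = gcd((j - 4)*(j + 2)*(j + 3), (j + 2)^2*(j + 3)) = j^2 + 5*j + 6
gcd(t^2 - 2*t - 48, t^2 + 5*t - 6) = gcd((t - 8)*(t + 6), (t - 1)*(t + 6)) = t + 6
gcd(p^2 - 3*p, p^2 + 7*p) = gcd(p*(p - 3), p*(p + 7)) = p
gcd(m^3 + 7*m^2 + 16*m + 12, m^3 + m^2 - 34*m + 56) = 1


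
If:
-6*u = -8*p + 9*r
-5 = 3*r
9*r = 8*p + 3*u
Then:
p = -15/8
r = -5/3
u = 0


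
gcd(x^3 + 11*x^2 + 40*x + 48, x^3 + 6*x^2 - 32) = x^2 + 8*x + 16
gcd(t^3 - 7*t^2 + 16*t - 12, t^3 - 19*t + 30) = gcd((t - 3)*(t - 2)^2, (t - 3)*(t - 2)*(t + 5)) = t^2 - 5*t + 6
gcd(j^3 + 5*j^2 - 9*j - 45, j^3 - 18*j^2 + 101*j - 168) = j - 3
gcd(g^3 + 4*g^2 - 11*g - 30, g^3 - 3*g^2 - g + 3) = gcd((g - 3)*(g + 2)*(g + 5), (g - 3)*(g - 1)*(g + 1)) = g - 3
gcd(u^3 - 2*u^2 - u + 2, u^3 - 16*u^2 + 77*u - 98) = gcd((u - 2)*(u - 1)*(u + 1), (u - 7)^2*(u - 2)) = u - 2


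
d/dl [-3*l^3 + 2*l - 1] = 2 - 9*l^2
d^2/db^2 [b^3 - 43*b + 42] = 6*b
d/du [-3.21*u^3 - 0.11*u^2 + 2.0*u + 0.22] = -9.63*u^2 - 0.22*u + 2.0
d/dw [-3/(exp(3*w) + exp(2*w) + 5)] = (9*exp(w) + 6)*exp(2*w)/(exp(3*w) + exp(2*w) + 5)^2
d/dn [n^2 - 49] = 2*n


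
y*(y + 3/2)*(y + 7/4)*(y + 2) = y^4 + 21*y^3/4 + 73*y^2/8 + 21*y/4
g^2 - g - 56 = (g - 8)*(g + 7)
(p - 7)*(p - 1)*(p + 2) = p^3 - 6*p^2 - 9*p + 14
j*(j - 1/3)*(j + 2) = j^3 + 5*j^2/3 - 2*j/3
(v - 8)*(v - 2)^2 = v^3 - 12*v^2 + 36*v - 32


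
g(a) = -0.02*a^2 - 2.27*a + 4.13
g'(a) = -0.04*a - 2.27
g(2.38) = -1.39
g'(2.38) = -2.37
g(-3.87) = 12.62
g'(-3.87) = -2.12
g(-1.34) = 7.14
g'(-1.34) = -2.22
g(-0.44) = 5.12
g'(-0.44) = -2.25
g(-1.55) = 7.60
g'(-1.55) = -2.21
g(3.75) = -4.66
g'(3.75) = -2.42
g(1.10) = 1.61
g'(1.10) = -2.31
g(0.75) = 2.42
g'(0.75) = -2.30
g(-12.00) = 28.49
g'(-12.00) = -1.79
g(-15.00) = 33.68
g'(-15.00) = -1.67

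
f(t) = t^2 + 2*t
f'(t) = 2*t + 2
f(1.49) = 5.20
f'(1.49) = 4.98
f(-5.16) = 16.31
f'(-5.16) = -8.32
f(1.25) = 4.06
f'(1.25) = 4.50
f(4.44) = 28.59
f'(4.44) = 10.88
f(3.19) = 16.56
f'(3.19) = 8.38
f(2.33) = 10.09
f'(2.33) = 6.66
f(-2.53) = 1.34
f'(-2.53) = -3.06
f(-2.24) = 0.54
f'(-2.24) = -2.48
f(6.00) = 48.00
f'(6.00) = 14.00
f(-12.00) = 120.00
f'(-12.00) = -22.00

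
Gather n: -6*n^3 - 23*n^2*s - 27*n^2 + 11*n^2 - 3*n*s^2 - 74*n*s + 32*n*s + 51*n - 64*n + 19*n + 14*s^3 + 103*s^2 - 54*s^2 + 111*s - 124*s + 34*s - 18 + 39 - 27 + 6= -6*n^3 + n^2*(-23*s - 16) + n*(-3*s^2 - 42*s + 6) + 14*s^3 + 49*s^2 + 21*s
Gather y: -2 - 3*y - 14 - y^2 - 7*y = -y^2 - 10*y - 16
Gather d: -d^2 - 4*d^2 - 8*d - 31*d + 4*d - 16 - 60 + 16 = -5*d^2 - 35*d - 60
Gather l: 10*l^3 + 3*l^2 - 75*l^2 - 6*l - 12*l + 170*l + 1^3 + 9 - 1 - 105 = 10*l^3 - 72*l^2 + 152*l - 96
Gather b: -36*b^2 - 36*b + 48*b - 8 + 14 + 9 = -36*b^2 + 12*b + 15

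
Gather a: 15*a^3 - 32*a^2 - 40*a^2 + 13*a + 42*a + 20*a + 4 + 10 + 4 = 15*a^3 - 72*a^2 + 75*a + 18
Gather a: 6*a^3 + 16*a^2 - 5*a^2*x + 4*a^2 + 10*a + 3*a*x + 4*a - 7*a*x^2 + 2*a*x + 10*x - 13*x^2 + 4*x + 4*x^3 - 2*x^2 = 6*a^3 + a^2*(20 - 5*x) + a*(-7*x^2 + 5*x + 14) + 4*x^3 - 15*x^2 + 14*x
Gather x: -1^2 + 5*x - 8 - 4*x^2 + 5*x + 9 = -4*x^2 + 10*x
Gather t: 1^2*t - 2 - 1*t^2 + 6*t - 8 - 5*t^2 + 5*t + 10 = -6*t^2 + 12*t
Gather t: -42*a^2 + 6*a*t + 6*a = -42*a^2 + 6*a*t + 6*a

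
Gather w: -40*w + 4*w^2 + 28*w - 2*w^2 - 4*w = 2*w^2 - 16*w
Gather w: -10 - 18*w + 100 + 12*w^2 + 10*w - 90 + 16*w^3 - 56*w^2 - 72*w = 16*w^3 - 44*w^2 - 80*w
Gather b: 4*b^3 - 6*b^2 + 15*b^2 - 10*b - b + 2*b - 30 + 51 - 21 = 4*b^3 + 9*b^2 - 9*b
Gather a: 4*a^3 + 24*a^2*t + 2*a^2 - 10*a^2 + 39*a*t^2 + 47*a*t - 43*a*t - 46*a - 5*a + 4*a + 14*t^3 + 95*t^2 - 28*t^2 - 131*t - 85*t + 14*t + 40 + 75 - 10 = 4*a^3 + a^2*(24*t - 8) + a*(39*t^2 + 4*t - 47) + 14*t^3 + 67*t^2 - 202*t + 105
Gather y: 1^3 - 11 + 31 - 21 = 0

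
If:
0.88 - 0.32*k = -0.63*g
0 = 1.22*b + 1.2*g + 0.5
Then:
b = 0.964090554254489 - 0.499609679937549*k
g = 0.507936507936508*k - 1.3968253968254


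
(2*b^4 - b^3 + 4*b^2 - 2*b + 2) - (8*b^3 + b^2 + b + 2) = 2*b^4 - 9*b^3 + 3*b^2 - 3*b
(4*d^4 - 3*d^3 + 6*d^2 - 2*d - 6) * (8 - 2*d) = -8*d^5 + 38*d^4 - 36*d^3 + 52*d^2 - 4*d - 48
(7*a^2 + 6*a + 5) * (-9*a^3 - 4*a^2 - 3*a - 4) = -63*a^5 - 82*a^4 - 90*a^3 - 66*a^2 - 39*a - 20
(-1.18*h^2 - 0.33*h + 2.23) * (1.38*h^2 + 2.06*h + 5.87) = -1.6284*h^4 - 2.8862*h^3 - 4.529*h^2 + 2.6567*h + 13.0901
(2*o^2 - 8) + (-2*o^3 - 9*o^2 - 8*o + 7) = -2*o^3 - 7*o^2 - 8*o - 1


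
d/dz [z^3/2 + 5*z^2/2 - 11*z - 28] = 3*z^2/2 + 5*z - 11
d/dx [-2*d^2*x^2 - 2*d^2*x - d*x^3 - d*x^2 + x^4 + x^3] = -4*d^2*x - 2*d^2 - 3*d*x^2 - 2*d*x + 4*x^3 + 3*x^2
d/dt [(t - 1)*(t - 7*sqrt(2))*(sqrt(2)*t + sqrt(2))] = 3*sqrt(2)*t^2 - 28*t - sqrt(2)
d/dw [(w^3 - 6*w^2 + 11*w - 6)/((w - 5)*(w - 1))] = (w^2 - 10*w + 19)/(w^2 - 10*w + 25)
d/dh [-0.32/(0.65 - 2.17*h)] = -0.6944/(2.17*h - 0.65)^2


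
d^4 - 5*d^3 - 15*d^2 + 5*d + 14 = (d - 7)*(d - 1)*(d + 1)*(d + 2)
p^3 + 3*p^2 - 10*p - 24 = (p - 3)*(p + 2)*(p + 4)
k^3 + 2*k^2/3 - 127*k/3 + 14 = (k - 6)*(k - 1/3)*(k + 7)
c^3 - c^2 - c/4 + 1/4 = (c - 1)*(c - 1/2)*(c + 1/2)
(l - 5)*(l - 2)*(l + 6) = l^3 - l^2 - 32*l + 60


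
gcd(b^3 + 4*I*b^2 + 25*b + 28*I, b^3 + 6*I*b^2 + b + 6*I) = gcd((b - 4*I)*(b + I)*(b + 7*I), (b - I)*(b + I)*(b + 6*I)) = b + I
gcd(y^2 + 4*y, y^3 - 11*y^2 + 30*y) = y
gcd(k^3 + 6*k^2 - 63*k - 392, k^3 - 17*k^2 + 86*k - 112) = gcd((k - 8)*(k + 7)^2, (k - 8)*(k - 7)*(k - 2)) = k - 8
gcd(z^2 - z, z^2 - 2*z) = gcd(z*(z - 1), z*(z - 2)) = z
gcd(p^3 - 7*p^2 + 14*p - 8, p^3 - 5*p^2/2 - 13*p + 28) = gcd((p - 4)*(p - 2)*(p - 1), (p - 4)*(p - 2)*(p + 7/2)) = p^2 - 6*p + 8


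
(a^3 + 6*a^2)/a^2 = a + 6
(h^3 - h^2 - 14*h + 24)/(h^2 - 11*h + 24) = (h^2 + 2*h - 8)/(h - 8)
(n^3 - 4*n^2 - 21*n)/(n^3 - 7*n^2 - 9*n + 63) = n/(n - 3)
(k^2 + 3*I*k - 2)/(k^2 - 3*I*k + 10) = (k + I)/(k - 5*I)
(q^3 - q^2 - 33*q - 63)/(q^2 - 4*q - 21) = q + 3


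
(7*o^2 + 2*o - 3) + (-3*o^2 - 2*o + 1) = 4*o^2 - 2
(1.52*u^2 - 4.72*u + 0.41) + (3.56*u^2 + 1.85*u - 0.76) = 5.08*u^2 - 2.87*u - 0.35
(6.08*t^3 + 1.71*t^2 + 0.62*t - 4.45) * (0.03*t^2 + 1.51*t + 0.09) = 0.1824*t^5 + 9.2321*t^4 + 3.1479*t^3 + 0.9566*t^2 - 6.6637*t - 0.4005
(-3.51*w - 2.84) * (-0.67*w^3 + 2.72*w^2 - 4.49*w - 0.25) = 2.3517*w^4 - 7.6444*w^3 + 8.0351*w^2 + 13.6291*w + 0.71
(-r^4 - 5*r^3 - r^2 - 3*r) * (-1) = r^4 + 5*r^3 + r^2 + 3*r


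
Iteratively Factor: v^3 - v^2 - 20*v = (v)*(v^2 - v - 20) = v*(v - 5)*(v + 4)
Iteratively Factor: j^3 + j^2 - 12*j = (j)*(j^2 + j - 12) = j*(j - 3)*(j + 4)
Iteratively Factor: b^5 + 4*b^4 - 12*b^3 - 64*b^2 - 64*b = (b - 4)*(b^4 + 8*b^3 + 20*b^2 + 16*b) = (b - 4)*(b + 4)*(b^3 + 4*b^2 + 4*b) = (b - 4)*(b + 2)*(b + 4)*(b^2 + 2*b) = b*(b - 4)*(b + 2)*(b + 4)*(b + 2)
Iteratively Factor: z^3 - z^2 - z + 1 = (z + 1)*(z^2 - 2*z + 1) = (z - 1)*(z + 1)*(z - 1)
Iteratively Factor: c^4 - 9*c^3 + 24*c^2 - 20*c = (c - 2)*(c^3 - 7*c^2 + 10*c) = c*(c - 2)*(c^2 - 7*c + 10) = c*(c - 2)^2*(c - 5)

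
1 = 1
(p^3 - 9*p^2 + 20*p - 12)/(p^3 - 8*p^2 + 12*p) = (p - 1)/p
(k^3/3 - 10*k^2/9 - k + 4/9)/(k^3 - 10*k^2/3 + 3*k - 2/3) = (k^2 - 3*k - 4)/(3*(k^2 - 3*k + 2))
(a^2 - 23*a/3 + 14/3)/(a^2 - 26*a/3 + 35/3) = (3*a - 2)/(3*a - 5)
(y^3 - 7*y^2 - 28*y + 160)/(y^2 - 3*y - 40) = y - 4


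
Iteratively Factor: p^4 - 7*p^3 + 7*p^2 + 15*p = (p + 1)*(p^3 - 8*p^2 + 15*p) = (p - 5)*(p + 1)*(p^2 - 3*p) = (p - 5)*(p - 3)*(p + 1)*(p)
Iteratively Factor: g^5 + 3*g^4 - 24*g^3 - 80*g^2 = (g + 4)*(g^4 - g^3 - 20*g^2) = g*(g + 4)*(g^3 - g^2 - 20*g) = g*(g + 4)^2*(g^2 - 5*g) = g*(g - 5)*(g + 4)^2*(g)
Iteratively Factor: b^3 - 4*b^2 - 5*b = (b - 5)*(b^2 + b) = b*(b - 5)*(b + 1)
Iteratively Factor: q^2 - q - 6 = (q + 2)*(q - 3)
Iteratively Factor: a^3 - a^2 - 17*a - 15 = (a - 5)*(a^2 + 4*a + 3) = (a - 5)*(a + 1)*(a + 3)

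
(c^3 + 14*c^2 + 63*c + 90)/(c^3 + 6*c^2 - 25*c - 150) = (c + 3)/(c - 5)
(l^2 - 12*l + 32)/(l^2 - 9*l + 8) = (l - 4)/(l - 1)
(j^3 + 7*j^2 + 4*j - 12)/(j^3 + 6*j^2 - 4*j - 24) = (j - 1)/(j - 2)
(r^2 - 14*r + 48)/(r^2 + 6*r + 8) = (r^2 - 14*r + 48)/(r^2 + 6*r + 8)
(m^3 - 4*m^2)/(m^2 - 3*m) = m*(m - 4)/(m - 3)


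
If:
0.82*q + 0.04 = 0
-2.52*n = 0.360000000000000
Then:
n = -0.14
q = -0.05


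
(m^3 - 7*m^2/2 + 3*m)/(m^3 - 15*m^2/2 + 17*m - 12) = m/(m - 4)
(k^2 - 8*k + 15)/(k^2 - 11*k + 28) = (k^2 - 8*k + 15)/(k^2 - 11*k + 28)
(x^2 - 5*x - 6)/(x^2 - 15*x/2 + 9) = 2*(x + 1)/(2*x - 3)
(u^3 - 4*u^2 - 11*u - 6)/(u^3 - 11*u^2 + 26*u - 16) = (u^3 - 4*u^2 - 11*u - 6)/(u^3 - 11*u^2 + 26*u - 16)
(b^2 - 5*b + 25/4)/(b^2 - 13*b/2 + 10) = (b - 5/2)/(b - 4)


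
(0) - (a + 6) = -a - 6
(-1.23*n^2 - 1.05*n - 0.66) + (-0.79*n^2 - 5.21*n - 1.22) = -2.02*n^2 - 6.26*n - 1.88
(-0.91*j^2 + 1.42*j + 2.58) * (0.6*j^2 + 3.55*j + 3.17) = -0.546*j^4 - 2.3785*j^3 + 3.7043*j^2 + 13.6604*j + 8.1786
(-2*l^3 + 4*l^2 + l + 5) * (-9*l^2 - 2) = 18*l^5 - 36*l^4 - 5*l^3 - 53*l^2 - 2*l - 10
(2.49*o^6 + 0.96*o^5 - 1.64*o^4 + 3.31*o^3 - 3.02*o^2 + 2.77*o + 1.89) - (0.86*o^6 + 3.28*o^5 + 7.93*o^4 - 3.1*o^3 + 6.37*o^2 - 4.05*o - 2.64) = 1.63*o^6 - 2.32*o^5 - 9.57*o^4 + 6.41*o^3 - 9.39*o^2 + 6.82*o + 4.53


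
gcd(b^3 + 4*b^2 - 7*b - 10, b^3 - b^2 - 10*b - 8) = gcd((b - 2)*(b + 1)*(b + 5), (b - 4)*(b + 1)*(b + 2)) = b + 1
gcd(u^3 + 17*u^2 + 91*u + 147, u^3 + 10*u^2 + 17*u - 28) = u + 7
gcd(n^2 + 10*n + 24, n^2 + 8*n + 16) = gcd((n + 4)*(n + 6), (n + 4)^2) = n + 4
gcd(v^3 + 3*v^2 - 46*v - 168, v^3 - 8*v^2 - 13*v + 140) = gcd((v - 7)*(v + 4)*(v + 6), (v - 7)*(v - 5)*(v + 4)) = v^2 - 3*v - 28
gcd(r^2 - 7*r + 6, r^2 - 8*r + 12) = r - 6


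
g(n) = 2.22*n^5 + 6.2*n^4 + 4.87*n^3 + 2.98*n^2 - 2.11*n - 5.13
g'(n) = 11.1*n^4 + 24.8*n^3 + 14.61*n^2 + 5.96*n - 2.11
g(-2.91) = -112.42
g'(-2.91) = 289.11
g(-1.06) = -0.49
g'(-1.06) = -7.54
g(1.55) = 72.54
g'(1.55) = 198.65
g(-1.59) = 3.25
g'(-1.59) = -3.40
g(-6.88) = -21765.34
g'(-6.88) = 17442.11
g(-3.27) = -257.78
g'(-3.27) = 536.63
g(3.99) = 4159.63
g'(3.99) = 4642.88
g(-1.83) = 2.84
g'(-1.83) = 8.41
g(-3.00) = -140.73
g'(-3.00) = 341.00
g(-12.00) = -431809.89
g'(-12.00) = 189345.41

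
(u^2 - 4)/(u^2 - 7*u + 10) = (u + 2)/(u - 5)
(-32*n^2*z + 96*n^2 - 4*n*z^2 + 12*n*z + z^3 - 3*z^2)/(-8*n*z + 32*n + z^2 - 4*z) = (4*n*z - 12*n + z^2 - 3*z)/(z - 4)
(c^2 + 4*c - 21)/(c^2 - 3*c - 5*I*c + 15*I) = (c + 7)/(c - 5*I)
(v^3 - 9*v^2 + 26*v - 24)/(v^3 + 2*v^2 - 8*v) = (v^2 - 7*v + 12)/(v*(v + 4))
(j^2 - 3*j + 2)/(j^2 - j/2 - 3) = 2*(j - 1)/(2*j + 3)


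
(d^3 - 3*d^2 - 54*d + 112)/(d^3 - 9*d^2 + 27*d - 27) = (d^3 - 3*d^2 - 54*d + 112)/(d^3 - 9*d^2 + 27*d - 27)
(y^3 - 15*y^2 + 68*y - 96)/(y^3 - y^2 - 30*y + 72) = (y - 8)/(y + 6)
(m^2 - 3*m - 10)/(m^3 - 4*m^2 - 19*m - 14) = (m - 5)/(m^2 - 6*m - 7)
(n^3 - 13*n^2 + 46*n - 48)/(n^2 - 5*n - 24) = (n^2 - 5*n + 6)/(n + 3)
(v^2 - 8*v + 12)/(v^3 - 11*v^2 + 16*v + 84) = (v - 2)/(v^2 - 5*v - 14)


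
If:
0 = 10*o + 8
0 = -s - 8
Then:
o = -4/5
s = -8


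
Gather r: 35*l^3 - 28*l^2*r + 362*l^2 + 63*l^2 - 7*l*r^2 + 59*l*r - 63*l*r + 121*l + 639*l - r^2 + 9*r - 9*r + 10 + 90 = 35*l^3 + 425*l^2 + 760*l + r^2*(-7*l - 1) + r*(-28*l^2 - 4*l) + 100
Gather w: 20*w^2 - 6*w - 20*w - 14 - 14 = 20*w^2 - 26*w - 28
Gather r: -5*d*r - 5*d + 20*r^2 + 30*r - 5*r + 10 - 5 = -5*d + 20*r^2 + r*(25 - 5*d) + 5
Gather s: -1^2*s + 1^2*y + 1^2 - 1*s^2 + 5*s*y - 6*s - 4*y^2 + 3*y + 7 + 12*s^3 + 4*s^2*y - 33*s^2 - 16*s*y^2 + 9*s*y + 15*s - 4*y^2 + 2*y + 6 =12*s^3 + s^2*(4*y - 34) + s*(-16*y^2 + 14*y + 8) - 8*y^2 + 6*y + 14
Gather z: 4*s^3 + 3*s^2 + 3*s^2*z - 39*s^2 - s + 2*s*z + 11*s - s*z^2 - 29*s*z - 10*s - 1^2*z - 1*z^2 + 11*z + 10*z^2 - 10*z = 4*s^3 - 36*s^2 + z^2*(9 - s) + z*(3*s^2 - 27*s)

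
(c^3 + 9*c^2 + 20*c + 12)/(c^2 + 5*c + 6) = (c^2 + 7*c + 6)/(c + 3)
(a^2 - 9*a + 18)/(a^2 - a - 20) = (-a^2 + 9*a - 18)/(-a^2 + a + 20)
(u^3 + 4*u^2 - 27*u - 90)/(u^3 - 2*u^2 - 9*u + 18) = (u^2 + u - 30)/(u^2 - 5*u + 6)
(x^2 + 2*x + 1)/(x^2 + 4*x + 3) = (x + 1)/(x + 3)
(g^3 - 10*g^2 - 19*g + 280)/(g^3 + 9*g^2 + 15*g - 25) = (g^2 - 15*g + 56)/(g^2 + 4*g - 5)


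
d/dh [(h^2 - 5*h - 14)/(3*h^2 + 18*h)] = (11*h^2 + 28*h + 84)/(3*h^2*(h^2 + 12*h + 36))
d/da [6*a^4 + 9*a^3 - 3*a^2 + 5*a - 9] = 24*a^3 + 27*a^2 - 6*a + 5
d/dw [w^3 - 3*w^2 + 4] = 3*w*(w - 2)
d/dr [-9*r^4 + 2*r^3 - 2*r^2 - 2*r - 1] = -36*r^3 + 6*r^2 - 4*r - 2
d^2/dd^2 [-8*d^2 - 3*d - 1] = -16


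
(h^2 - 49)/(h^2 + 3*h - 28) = (h - 7)/(h - 4)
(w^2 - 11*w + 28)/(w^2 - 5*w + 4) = (w - 7)/(w - 1)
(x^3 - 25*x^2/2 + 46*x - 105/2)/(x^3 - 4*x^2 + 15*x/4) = 2*(x^2 - 10*x + 21)/(x*(2*x - 3))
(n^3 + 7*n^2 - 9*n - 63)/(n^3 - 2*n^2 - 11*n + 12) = (n^2 + 4*n - 21)/(n^2 - 5*n + 4)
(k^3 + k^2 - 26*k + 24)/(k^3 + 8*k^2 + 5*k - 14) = (k^2 + 2*k - 24)/(k^2 + 9*k + 14)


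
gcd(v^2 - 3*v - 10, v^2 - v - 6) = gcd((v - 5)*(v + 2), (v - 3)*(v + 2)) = v + 2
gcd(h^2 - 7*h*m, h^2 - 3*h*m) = h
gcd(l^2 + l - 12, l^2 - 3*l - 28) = l + 4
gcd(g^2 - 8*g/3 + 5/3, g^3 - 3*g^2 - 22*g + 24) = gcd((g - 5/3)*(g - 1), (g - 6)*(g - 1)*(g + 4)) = g - 1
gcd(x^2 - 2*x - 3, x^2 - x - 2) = x + 1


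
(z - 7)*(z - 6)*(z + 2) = z^3 - 11*z^2 + 16*z + 84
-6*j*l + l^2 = l*(-6*j + l)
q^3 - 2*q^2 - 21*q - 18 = (q - 6)*(q + 1)*(q + 3)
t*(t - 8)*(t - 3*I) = t^3 - 8*t^2 - 3*I*t^2 + 24*I*t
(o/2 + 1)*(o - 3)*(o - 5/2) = o^3/2 - 7*o^2/4 - 7*o/4 + 15/2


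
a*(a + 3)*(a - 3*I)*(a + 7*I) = a^4 + 3*a^3 + 4*I*a^3 + 21*a^2 + 12*I*a^2 + 63*a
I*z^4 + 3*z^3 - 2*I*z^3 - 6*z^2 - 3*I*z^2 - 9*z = z*(z - 3)*(z - 3*I)*(I*z + I)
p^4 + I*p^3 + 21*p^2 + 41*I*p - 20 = (p - 5*I)*(p + I)^2*(p + 4*I)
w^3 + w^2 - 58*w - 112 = (w - 8)*(w + 2)*(w + 7)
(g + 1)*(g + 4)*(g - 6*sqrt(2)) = g^3 - 6*sqrt(2)*g^2 + 5*g^2 - 30*sqrt(2)*g + 4*g - 24*sqrt(2)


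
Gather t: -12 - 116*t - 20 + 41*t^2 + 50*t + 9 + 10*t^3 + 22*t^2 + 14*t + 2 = 10*t^3 + 63*t^2 - 52*t - 21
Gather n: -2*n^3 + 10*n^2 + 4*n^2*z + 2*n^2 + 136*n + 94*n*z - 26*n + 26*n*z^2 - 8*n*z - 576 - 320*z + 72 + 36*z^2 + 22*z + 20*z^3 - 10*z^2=-2*n^3 + n^2*(4*z + 12) + n*(26*z^2 + 86*z + 110) + 20*z^3 + 26*z^2 - 298*z - 504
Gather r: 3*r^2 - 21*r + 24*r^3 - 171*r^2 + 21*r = 24*r^3 - 168*r^2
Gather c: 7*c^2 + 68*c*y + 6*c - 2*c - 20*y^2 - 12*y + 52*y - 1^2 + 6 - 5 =7*c^2 + c*(68*y + 4) - 20*y^2 + 40*y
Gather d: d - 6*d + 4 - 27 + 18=-5*d - 5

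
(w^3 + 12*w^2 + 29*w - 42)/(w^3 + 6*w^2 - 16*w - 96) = (w^2 + 6*w - 7)/(w^2 - 16)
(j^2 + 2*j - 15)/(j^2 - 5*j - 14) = (-j^2 - 2*j + 15)/(-j^2 + 5*j + 14)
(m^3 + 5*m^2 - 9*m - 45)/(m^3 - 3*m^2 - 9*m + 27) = (m + 5)/(m - 3)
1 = 1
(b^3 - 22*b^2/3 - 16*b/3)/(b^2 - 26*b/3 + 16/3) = b*(3*b + 2)/(3*b - 2)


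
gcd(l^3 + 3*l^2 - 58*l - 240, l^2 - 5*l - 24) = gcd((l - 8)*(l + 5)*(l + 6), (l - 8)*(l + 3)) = l - 8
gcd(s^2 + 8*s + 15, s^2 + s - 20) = s + 5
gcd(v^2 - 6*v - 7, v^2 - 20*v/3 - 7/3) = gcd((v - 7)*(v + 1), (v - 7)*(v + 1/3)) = v - 7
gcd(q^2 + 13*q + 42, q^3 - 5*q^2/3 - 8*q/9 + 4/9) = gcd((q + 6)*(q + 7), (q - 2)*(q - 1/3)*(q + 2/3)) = 1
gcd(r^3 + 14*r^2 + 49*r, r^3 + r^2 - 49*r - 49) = r + 7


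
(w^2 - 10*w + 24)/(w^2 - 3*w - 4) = (w - 6)/(w + 1)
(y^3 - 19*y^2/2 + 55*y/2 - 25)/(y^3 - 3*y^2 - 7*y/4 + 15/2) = 2*(y - 5)/(2*y + 3)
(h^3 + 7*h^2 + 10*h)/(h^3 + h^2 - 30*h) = (h^2 + 7*h + 10)/(h^2 + h - 30)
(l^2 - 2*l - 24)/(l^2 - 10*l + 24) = (l + 4)/(l - 4)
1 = 1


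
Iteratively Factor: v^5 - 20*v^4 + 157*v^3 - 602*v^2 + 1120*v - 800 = (v - 5)*(v^4 - 15*v^3 + 82*v^2 - 192*v + 160) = (v - 5)^2*(v^3 - 10*v^2 + 32*v - 32) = (v - 5)^2*(v - 2)*(v^2 - 8*v + 16) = (v - 5)^2*(v - 4)*(v - 2)*(v - 4)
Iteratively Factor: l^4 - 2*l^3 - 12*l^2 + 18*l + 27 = (l + 3)*(l^3 - 5*l^2 + 3*l + 9) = (l - 3)*(l + 3)*(l^2 - 2*l - 3) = (l - 3)*(l + 1)*(l + 3)*(l - 3)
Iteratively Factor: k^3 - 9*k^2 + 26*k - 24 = (k - 3)*(k^2 - 6*k + 8) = (k - 3)*(k - 2)*(k - 4)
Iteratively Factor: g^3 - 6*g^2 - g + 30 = (g + 2)*(g^2 - 8*g + 15) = (g - 5)*(g + 2)*(g - 3)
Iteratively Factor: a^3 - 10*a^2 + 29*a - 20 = (a - 5)*(a^2 - 5*a + 4) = (a - 5)*(a - 1)*(a - 4)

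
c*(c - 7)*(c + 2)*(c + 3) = c^4 - 2*c^3 - 29*c^2 - 42*c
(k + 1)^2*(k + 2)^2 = k^4 + 6*k^3 + 13*k^2 + 12*k + 4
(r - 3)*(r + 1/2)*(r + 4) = r^3 + 3*r^2/2 - 23*r/2 - 6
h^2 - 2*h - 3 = (h - 3)*(h + 1)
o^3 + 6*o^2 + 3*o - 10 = (o - 1)*(o + 2)*(o + 5)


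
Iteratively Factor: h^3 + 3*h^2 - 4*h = (h + 4)*(h^2 - h) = h*(h + 4)*(h - 1)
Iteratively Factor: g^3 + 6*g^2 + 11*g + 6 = (g + 2)*(g^2 + 4*g + 3) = (g + 1)*(g + 2)*(g + 3)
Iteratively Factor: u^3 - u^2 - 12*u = (u + 3)*(u^2 - 4*u) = (u - 4)*(u + 3)*(u)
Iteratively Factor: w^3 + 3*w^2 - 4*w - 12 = (w - 2)*(w^2 + 5*w + 6) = (w - 2)*(w + 3)*(w + 2)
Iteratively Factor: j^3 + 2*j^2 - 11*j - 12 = (j + 1)*(j^2 + j - 12) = (j + 1)*(j + 4)*(j - 3)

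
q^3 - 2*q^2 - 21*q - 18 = (q - 6)*(q + 1)*(q + 3)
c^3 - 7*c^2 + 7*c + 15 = (c - 5)*(c - 3)*(c + 1)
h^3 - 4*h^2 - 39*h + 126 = (h - 7)*(h - 3)*(h + 6)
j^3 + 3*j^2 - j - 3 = (j - 1)*(j + 1)*(j + 3)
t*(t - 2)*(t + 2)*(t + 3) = t^4 + 3*t^3 - 4*t^2 - 12*t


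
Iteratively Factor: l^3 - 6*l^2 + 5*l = (l)*(l^2 - 6*l + 5) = l*(l - 5)*(l - 1)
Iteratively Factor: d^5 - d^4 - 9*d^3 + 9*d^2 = (d)*(d^4 - d^3 - 9*d^2 + 9*d) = d*(d - 3)*(d^3 + 2*d^2 - 3*d) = d*(d - 3)*(d - 1)*(d^2 + 3*d) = d*(d - 3)*(d - 1)*(d + 3)*(d)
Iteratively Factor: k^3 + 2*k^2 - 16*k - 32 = (k - 4)*(k^2 + 6*k + 8) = (k - 4)*(k + 2)*(k + 4)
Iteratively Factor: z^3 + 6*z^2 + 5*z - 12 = (z + 4)*(z^2 + 2*z - 3) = (z + 3)*(z + 4)*(z - 1)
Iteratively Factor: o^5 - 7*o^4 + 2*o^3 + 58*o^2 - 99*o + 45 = (o - 3)*(o^4 - 4*o^3 - 10*o^2 + 28*o - 15) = (o - 3)*(o + 3)*(o^3 - 7*o^2 + 11*o - 5) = (o - 5)*(o - 3)*(o + 3)*(o^2 - 2*o + 1) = (o - 5)*(o - 3)*(o - 1)*(o + 3)*(o - 1)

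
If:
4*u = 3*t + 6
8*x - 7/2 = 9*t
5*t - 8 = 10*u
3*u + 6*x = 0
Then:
No Solution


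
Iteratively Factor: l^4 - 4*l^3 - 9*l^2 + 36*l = (l)*(l^3 - 4*l^2 - 9*l + 36) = l*(l - 4)*(l^2 - 9) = l*(l - 4)*(l - 3)*(l + 3)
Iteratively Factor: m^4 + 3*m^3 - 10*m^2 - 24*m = (m)*(m^3 + 3*m^2 - 10*m - 24) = m*(m - 3)*(m^2 + 6*m + 8) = m*(m - 3)*(m + 4)*(m + 2)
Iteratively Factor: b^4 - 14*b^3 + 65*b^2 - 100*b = (b - 4)*(b^3 - 10*b^2 + 25*b) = (b - 5)*(b - 4)*(b^2 - 5*b) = (b - 5)^2*(b - 4)*(b)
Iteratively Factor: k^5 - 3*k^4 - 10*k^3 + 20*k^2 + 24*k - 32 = (k - 1)*(k^4 - 2*k^3 - 12*k^2 + 8*k + 32) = (k - 4)*(k - 1)*(k^3 + 2*k^2 - 4*k - 8) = (k - 4)*(k - 1)*(k + 2)*(k^2 - 4) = (k - 4)*(k - 1)*(k + 2)^2*(k - 2)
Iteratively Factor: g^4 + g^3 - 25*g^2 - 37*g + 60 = (g + 3)*(g^3 - 2*g^2 - 19*g + 20) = (g - 1)*(g + 3)*(g^2 - g - 20) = (g - 5)*(g - 1)*(g + 3)*(g + 4)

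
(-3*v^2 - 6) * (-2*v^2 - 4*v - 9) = 6*v^4 + 12*v^3 + 39*v^2 + 24*v + 54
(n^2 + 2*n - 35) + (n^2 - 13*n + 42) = 2*n^2 - 11*n + 7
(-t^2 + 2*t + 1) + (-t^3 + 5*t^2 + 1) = -t^3 + 4*t^2 + 2*t + 2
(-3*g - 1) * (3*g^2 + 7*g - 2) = -9*g^3 - 24*g^2 - g + 2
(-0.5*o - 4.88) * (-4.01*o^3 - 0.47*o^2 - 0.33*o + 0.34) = 2.005*o^4 + 19.8038*o^3 + 2.4586*o^2 + 1.4404*o - 1.6592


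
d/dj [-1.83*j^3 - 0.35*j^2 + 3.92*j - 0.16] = -5.49*j^2 - 0.7*j + 3.92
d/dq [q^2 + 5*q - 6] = 2*q + 5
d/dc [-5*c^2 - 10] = -10*c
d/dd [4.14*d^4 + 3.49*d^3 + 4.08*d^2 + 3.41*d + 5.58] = 16.56*d^3 + 10.47*d^2 + 8.16*d + 3.41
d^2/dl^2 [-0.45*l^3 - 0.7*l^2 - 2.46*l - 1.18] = -2.7*l - 1.4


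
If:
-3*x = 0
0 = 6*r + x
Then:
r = 0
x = 0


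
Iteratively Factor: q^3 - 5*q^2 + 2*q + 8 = (q + 1)*(q^2 - 6*q + 8) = (q - 2)*(q + 1)*(q - 4)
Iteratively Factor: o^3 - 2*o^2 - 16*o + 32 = (o - 4)*(o^2 + 2*o - 8) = (o - 4)*(o - 2)*(o + 4)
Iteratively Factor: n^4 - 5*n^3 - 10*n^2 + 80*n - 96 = (n - 3)*(n^3 - 2*n^2 - 16*n + 32) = (n - 4)*(n - 3)*(n^2 + 2*n - 8) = (n - 4)*(n - 3)*(n - 2)*(n + 4)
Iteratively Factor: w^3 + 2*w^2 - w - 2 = (w + 1)*(w^2 + w - 2) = (w + 1)*(w + 2)*(w - 1)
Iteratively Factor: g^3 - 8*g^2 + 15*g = (g - 3)*(g^2 - 5*g) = (g - 5)*(g - 3)*(g)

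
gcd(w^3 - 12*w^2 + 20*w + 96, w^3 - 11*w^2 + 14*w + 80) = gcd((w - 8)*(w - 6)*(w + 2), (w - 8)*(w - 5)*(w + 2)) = w^2 - 6*w - 16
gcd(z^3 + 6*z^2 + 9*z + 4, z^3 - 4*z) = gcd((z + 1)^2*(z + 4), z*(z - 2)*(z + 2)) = 1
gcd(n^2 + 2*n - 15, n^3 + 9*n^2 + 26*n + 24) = 1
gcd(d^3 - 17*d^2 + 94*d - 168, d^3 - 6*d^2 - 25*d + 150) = d - 6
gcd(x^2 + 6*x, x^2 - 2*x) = x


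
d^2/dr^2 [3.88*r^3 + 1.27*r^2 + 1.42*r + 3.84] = 23.28*r + 2.54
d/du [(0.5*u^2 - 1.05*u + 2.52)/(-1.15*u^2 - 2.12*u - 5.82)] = (-2.2675*u^2 - 0.0240000000000009*u + 11.4534)/(1.3225*u^4 + 4.876*u^3 + 17.8804*u^2 + 24.6768*u + 33.8724)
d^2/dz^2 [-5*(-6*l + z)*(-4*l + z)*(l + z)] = 90*l - 30*z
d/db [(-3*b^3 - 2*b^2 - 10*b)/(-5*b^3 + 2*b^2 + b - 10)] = 2*(-8*b^4 - 53*b^3 + 54*b^2 + 20*b + 50)/(25*b^6 - 20*b^5 - 6*b^4 + 104*b^3 - 39*b^2 - 20*b + 100)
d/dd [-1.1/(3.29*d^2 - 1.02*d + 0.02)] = (7.238*d - 1.122)/(3.29*d^2 - 1.02*d + 0.02)^2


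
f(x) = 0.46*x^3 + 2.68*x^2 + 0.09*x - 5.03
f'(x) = 1.38*x^2 + 5.36*x + 0.09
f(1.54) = 3.14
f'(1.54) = 11.62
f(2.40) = 16.98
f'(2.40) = 20.90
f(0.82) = -2.90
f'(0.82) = 5.41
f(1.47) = 2.35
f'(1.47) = 10.95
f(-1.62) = -0.10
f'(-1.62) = -4.97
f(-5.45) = -0.38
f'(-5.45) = 11.87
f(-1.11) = -2.46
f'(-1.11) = -4.16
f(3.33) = 41.97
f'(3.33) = 33.24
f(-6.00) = -8.45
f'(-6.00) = 17.61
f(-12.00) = -415.07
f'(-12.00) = 134.49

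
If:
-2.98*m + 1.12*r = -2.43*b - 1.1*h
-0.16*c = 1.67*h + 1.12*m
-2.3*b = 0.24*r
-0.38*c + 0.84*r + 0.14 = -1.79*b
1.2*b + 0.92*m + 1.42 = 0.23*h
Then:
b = 1.34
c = -21.64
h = 3.66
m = -2.37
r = -12.80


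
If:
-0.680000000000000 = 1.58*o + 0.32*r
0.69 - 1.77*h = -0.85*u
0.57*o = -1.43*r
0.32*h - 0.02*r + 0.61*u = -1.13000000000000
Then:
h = -0.40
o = -0.47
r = 0.19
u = -1.64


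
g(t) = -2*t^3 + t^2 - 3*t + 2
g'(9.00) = -471.00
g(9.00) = -1402.00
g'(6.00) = -207.00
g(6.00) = -412.00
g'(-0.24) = -3.83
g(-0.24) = 2.81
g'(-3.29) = -74.52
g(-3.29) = 93.92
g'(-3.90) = -102.06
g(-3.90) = 147.55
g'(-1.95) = -29.72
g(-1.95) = 26.48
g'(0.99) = -6.90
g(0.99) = -1.93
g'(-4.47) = -131.83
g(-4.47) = 214.02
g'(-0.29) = -4.08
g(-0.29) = 3.00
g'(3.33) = -62.87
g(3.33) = -70.75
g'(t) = -6*t^2 + 2*t - 3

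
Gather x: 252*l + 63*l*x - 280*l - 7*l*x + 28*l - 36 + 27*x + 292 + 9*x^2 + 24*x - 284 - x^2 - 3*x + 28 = 8*x^2 + x*(56*l + 48)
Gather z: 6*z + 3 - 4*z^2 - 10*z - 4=-4*z^2 - 4*z - 1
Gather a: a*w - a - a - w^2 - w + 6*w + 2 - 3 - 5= a*(w - 2) - w^2 + 5*w - 6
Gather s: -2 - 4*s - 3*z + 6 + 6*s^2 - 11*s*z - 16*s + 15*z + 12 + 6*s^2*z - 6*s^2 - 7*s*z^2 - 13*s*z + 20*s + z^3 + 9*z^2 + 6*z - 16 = 6*s^2*z + s*(-7*z^2 - 24*z) + z^3 + 9*z^2 + 18*z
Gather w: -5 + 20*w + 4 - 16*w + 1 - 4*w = 0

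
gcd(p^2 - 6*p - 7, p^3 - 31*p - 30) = p + 1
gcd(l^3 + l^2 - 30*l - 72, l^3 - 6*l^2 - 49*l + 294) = l - 6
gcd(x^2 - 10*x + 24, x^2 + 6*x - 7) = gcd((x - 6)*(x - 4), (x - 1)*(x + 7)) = 1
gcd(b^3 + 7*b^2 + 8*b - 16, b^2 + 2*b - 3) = b - 1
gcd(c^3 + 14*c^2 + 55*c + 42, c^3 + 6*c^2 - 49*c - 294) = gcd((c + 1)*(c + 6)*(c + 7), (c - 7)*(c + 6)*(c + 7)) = c^2 + 13*c + 42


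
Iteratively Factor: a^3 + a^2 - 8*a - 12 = (a + 2)*(a^2 - a - 6) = (a + 2)^2*(a - 3)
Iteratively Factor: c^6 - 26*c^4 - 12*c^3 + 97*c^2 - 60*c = (c + 3)*(c^5 - 3*c^4 - 17*c^3 + 39*c^2 - 20*c) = (c + 3)*(c + 4)*(c^4 - 7*c^3 + 11*c^2 - 5*c) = c*(c + 3)*(c + 4)*(c^3 - 7*c^2 + 11*c - 5) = c*(c - 1)*(c + 3)*(c + 4)*(c^2 - 6*c + 5) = c*(c - 1)^2*(c + 3)*(c + 4)*(c - 5)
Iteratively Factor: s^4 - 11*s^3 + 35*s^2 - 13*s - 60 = (s - 3)*(s^3 - 8*s^2 + 11*s + 20) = (s - 3)*(s + 1)*(s^2 - 9*s + 20) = (s - 5)*(s - 3)*(s + 1)*(s - 4)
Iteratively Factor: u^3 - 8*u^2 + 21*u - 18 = (u - 3)*(u^2 - 5*u + 6) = (u - 3)*(u - 2)*(u - 3)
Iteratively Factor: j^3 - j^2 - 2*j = (j - 2)*(j^2 + j) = (j - 2)*(j + 1)*(j)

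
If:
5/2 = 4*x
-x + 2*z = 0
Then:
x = 5/8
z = 5/16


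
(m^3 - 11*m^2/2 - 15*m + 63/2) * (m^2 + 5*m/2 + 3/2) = m^5 - 3*m^4 - 109*m^3/4 - 57*m^2/4 + 225*m/4 + 189/4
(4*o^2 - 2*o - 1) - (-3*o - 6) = 4*o^2 + o + 5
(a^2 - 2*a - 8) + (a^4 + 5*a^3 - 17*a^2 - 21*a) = a^4 + 5*a^3 - 16*a^2 - 23*a - 8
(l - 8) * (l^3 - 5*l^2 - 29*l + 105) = l^4 - 13*l^3 + 11*l^2 + 337*l - 840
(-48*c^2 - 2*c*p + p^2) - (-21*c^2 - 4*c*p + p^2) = -27*c^2 + 2*c*p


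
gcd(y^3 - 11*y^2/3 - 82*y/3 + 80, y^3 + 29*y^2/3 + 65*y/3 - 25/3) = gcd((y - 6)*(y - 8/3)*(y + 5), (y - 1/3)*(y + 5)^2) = y + 5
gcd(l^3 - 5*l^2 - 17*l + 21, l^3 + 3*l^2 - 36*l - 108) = l + 3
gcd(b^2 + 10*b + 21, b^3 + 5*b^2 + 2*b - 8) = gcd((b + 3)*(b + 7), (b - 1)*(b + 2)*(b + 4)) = 1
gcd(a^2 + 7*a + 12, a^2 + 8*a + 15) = a + 3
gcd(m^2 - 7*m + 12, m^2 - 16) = m - 4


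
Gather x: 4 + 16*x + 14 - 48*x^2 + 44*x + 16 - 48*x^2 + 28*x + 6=-96*x^2 + 88*x + 40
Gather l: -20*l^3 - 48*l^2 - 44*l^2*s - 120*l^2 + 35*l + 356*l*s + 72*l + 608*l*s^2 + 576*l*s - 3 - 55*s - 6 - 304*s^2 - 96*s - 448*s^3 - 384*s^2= -20*l^3 + l^2*(-44*s - 168) + l*(608*s^2 + 932*s + 107) - 448*s^3 - 688*s^2 - 151*s - 9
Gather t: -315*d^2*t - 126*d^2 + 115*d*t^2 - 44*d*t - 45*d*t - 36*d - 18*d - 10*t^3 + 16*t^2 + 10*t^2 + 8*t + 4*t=-126*d^2 - 54*d - 10*t^3 + t^2*(115*d + 26) + t*(-315*d^2 - 89*d + 12)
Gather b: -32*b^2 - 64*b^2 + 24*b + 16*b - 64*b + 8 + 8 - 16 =-96*b^2 - 24*b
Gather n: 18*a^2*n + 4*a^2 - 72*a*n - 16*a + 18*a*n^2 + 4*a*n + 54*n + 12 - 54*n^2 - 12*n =4*a^2 - 16*a + n^2*(18*a - 54) + n*(18*a^2 - 68*a + 42) + 12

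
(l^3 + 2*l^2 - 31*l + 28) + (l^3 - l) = 2*l^3 + 2*l^2 - 32*l + 28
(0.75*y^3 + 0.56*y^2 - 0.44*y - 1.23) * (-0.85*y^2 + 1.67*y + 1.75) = -0.6375*y^5 + 0.7765*y^4 + 2.6217*y^3 + 1.2907*y^2 - 2.8241*y - 2.1525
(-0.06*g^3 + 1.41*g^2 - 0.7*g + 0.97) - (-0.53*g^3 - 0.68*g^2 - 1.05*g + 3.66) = 0.47*g^3 + 2.09*g^2 + 0.35*g - 2.69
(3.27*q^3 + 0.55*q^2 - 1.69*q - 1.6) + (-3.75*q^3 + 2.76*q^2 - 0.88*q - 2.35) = -0.48*q^3 + 3.31*q^2 - 2.57*q - 3.95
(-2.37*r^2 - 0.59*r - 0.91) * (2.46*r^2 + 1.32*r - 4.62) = -5.8302*r^4 - 4.5798*r^3 + 7.932*r^2 + 1.5246*r + 4.2042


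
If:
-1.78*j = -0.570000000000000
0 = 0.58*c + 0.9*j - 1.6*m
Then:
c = 2.75862068965517*m - 0.496900426191399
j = 0.32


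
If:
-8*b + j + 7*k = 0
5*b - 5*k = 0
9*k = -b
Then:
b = 0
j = 0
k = 0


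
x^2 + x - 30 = (x - 5)*(x + 6)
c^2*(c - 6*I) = c^3 - 6*I*c^2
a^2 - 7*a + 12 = (a - 4)*(a - 3)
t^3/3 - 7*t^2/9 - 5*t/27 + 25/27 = (t/3 + 1/3)*(t - 5/3)^2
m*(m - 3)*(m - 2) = m^3 - 5*m^2 + 6*m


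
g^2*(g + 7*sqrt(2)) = g^3 + 7*sqrt(2)*g^2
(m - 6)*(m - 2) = m^2 - 8*m + 12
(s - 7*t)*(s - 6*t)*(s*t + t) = s^3*t - 13*s^2*t^2 + s^2*t + 42*s*t^3 - 13*s*t^2 + 42*t^3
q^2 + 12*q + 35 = (q + 5)*(q + 7)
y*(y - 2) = y^2 - 2*y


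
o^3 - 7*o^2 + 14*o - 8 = (o - 4)*(o - 2)*(o - 1)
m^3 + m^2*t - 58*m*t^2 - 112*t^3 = (m - 8*t)*(m + 2*t)*(m + 7*t)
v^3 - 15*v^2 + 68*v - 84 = (v - 7)*(v - 6)*(v - 2)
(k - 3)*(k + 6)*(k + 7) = k^3 + 10*k^2 + 3*k - 126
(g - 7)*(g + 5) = g^2 - 2*g - 35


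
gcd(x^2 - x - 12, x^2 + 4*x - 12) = 1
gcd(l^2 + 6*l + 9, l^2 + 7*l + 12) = l + 3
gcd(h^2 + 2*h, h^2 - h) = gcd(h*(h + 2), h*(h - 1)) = h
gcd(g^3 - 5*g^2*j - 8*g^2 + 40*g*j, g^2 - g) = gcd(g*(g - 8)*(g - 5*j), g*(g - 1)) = g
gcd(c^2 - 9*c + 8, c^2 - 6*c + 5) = c - 1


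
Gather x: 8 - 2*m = 8 - 2*m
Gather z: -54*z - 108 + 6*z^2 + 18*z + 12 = 6*z^2 - 36*z - 96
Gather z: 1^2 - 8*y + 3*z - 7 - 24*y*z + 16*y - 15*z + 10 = 8*y + z*(-24*y - 12) + 4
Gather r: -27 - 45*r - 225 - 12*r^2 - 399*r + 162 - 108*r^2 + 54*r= -120*r^2 - 390*r - 90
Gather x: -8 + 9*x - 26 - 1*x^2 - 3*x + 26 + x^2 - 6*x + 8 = 0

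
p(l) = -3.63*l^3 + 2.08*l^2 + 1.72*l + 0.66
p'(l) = -10.89*l^2 + 4.16*l + 1.72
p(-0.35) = 0.47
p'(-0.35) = -1.07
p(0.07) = 0.79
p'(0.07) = 1.96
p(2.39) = -32.90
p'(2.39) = -50.54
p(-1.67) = 20.50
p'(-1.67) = -35.60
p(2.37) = -31.90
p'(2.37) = -49.59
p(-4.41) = 344.86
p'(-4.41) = -228.42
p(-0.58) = 1.07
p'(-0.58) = -4.36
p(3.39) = -111.02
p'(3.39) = -109.33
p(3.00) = -73.47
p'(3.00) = -83.81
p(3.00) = -73.47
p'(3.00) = -83.81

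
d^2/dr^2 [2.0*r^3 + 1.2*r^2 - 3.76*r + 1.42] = 12.0*r + 2.4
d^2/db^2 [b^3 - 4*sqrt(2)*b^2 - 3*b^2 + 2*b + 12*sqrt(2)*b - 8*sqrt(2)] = 6*b - 8*sqrt(2) - 6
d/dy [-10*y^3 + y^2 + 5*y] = -30*y^2 + 2*y + 5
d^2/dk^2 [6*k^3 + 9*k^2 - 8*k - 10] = 36*k + 18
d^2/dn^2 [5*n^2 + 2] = 10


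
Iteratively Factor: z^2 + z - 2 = (z - 1)*(z + 2)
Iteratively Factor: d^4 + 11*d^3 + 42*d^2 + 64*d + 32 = (d + 4)*(d^3 + 7*d^2 + 14*d + 8) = (d + 4)^2*(d^2 + 3*d + 2) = (d + 1)*(d + 4)^2*(d + 2)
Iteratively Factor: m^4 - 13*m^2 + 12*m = (m - 1)*(m^3 + m^2 - 12*m) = (m - 3)*(m - 1)*(m^2 + 4*m) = (m - 3)*(m - 1)*(m + 4)*(m)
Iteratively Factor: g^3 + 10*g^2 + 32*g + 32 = (g + 2)*(g^2 + 8*g + 16) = (g + 2)*(g + 4)*(g + 4)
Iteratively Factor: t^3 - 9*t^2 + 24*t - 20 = (t - 2)*(t^2 - 7*t + 10) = (t - 2)^2*(t - 5)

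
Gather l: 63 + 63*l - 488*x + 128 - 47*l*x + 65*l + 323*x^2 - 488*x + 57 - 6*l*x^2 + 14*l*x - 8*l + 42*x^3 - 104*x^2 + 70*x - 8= l*(-6*x^2 - 33*x + 120) + 42*x^3 + 219*x^2 - 906*x + 240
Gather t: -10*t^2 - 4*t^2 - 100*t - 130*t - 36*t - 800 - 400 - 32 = -14*t^2 - 266*t - 1232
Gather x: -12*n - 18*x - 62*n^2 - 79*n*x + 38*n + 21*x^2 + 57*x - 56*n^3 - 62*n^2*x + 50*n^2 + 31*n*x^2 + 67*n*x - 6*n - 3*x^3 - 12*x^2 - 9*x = -56*n^3 - 12*n^2 + 20*n - 3*x^3 + x^2*(31*n + 9) + x*(-62*n^2 - 12*n + 30)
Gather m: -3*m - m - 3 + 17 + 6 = 20 - 4*m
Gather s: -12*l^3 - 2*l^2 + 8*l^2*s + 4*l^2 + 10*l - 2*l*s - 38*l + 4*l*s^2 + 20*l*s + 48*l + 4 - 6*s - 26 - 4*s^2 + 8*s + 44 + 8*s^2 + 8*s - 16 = -12*l^3 + 2*l^2 + 20*l + s^2*(4*l + 4) + s*(8*l^2 + 18*l + 10) + 6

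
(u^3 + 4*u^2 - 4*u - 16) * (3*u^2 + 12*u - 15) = 3*u^5 + 24*u^4 + 21*u^3 - 156*u^2 - 132*u + 240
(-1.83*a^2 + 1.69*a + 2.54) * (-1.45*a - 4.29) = 2.6535*a^3 + 5.4002*a^2 - 10.9331*a - 10.8966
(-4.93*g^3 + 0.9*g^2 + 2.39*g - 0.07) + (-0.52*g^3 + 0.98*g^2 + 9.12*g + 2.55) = -5.45*g^3 + 1.88*g^2 + 11.51*g + 2.48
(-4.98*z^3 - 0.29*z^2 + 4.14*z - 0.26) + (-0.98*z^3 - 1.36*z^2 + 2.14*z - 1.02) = -5.96*z^3 - 1.65*z^2 + 6.28*z - 1.28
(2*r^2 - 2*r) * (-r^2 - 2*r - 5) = -2*r^4 - 2*r^3 - 6*r^2 + 10*r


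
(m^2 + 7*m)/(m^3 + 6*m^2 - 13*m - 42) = m/(m^2 - m - 6)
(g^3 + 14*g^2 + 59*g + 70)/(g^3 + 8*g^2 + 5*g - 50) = (g^2 + 9*g + 14)/(g^2 + 3*g - 10)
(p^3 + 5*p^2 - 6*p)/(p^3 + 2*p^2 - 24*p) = (p - 1)/(p - 4)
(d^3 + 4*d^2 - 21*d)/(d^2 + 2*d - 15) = d*(d + 7)/(d + 5)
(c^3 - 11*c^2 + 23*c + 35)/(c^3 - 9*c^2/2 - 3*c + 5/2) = 2*(c - 7)/(2*c - 1)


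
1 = 1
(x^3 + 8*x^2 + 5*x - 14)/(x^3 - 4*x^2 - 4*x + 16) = (x^2 + 6*x - 7)/(x^2 - 6*x + 8)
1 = 1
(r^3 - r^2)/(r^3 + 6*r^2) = (r - 1)/(r + 6)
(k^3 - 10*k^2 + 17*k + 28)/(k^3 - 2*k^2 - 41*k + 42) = (k^2 - 3*k - 4)/(k^2 + 5*k - 6)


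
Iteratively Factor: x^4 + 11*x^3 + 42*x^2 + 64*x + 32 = (x + 4)*(x^3 + 7*x^2 + 14*x + 8) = (x + 4)^2*(x^2 + 3*x + 2) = (x + 2)*(x + 4)^2*(x + 1)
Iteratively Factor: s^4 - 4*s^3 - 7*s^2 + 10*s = (s - 1)*(s^3 - 3*s^2 - 10*s) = s*(s - 1)*(s^2 - 3*s - 10) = s*(s - 5)*(s - 1)*(s + 2)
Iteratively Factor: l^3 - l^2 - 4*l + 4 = (l + 2)*(l^2 - 3*l + 2) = (l - 2)*(l + 2)*(l - 1)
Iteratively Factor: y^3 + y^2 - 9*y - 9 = (y + 1)*(y^2 - 9) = (y + 1)*(y + 3)*(y - 3)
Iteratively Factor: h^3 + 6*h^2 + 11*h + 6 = (h + 3)*(h^2 + 3*h + 2) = (h + 1)*(h + 3)*(h + 2)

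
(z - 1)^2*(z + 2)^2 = z^4 + 2*z^3 - 3*z^2 - 4*z + 4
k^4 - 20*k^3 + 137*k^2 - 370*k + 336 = (k - 8)*(k - 7)*(k - 3)*(k - 2)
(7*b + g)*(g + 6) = 7*b*g + 42*b + g^2 + 6*g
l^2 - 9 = (l - 3)*(l + 3)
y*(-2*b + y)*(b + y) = -2*b^2*y - b*y^2 + y^3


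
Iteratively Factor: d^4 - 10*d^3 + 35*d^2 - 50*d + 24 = (d - 3)*(d^3 - 7*d^2 + 14*d - 8) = (d - 4)*(d - 3)*(d^2 - 3*d + 2) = (d - 4)*(d - 3)*(d - 2)*(d - 1)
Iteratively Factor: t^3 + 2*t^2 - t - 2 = (t + 2)*(t^2 - 1) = (t - 1)*(t + 2)*(t + 1)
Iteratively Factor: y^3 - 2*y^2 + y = (y - 1)*(y^2 - y) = (y - 1)^2*(y)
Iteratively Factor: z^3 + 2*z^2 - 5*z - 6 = (z + 1)*(z^2 + z - 6) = (z + 1)*(z + 3)*(z - 2)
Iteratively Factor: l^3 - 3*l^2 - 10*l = (l + 2)*(l^2 - 5*l) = (l - 5)*(l + 2)*(l)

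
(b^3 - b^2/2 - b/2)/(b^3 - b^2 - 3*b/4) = 2*(b - 1)/(2*b - 3)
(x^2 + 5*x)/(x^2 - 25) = x/(x - 5)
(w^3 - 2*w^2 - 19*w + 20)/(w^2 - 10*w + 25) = (w^2 + 3*w - 4)/(w - 5)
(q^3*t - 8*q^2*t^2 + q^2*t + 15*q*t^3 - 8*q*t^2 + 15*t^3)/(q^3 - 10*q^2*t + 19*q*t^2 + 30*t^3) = t*(q^2 - 3*q*t + q - 3*t)/(q^2 - 5*q*t - 6*t^2)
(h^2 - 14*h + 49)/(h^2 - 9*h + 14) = (h - 7)/(h - 2)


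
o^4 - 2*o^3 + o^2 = o^2*(o - 1)^2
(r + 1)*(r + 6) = r^2 + 7*r + 6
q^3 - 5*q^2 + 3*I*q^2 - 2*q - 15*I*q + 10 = (q - 5)*(q + I)*(q + 2*I)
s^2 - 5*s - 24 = (s - 8)*(s + 3)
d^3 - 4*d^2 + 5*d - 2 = (d - 2)*(d - 1)^2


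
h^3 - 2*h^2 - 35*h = h*(h - 7)*(h + 5)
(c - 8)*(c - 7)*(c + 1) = c^3 - 14*c^2 + 41*c + 56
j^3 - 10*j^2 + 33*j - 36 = (j - 4)*(j - 3)^2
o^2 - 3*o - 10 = (o - 5)*(o + 2)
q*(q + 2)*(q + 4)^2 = q^4 + 10*q^3 + 32*q^2 + 32*q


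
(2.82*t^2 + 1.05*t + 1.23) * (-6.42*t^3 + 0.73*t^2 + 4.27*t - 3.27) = -18.1044*t^5 - 4.6824*t^4 + 4.9113*t^3 - 3.84*t^2 + 1.8186*t - 4.0221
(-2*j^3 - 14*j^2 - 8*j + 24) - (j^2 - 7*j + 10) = -2*j^3 - 15*j^2 - j + 14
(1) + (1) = 2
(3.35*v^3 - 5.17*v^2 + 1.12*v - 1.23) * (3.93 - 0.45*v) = -1.5075*v^4 + 15.492*v^3 - 20.8221*v^2 + 4.9551*v - 4.8339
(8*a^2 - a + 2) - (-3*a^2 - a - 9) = 11*a^2 + 11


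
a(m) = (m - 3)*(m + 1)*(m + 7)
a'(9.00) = 316.00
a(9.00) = 960.00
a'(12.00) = 535.00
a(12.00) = 2223.00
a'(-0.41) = -20.60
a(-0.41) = -13.26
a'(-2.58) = -22.83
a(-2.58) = 38.97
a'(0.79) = -7.23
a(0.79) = -30.82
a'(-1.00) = -24.00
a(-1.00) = 0.00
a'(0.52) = -10.99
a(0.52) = -28.35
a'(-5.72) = 23.96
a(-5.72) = 52.68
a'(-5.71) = 23.71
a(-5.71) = 52.92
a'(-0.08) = -17.78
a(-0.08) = -19.61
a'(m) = (m - 3)*(m + 1) + (m - 3)*(m + 7) + (m + 1)*(m + 7) = 3*m^2 + 10*m - 17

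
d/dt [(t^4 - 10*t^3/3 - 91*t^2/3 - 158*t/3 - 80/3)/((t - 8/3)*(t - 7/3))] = 3*(54*t^5 - 495*t^4 + 1572*t^3 + 3837*t^2 - 8752*t - 12448)/(81*t^4 - 810*t^3 + 3033*t^2 - 5040*t + 3136)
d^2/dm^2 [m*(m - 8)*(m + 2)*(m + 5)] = 12*m^2 - 6*m - 92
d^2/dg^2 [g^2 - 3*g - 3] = 2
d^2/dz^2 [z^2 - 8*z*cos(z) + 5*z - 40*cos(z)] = 8*z*cos(z) + 16*sin(z) + 40*cos(z) + 2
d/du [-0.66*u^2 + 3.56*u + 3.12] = 3.56 - 1.32*u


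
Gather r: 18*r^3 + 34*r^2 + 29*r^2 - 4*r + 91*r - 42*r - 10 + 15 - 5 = 18*r^3 + 63*r^2 + 45*r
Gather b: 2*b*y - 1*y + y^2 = 2*b*y + y^2 - y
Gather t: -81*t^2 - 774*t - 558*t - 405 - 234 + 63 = -81*t^2 - 1332*t - 576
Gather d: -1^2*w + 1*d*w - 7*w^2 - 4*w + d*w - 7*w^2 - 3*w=2*d*w - 14*w^2 - 8*w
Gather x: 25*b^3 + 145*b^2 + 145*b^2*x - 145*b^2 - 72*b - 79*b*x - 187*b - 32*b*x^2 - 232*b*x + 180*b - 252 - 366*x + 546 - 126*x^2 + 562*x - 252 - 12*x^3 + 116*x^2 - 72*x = 25*b^3 - 79*b - 12*x^3 + x^2*(-32*b - 10) + x*(145*b^2 - 311*b + 124) + 42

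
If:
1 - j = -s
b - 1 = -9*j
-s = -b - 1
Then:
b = -17/10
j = 3/10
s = -7/10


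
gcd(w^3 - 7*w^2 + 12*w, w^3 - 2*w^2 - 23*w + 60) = w^2 - 7*w + 12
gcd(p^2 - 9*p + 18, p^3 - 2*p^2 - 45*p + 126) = p^2 - 9*p + 18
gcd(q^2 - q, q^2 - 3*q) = q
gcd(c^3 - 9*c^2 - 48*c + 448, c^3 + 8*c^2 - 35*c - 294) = c + 7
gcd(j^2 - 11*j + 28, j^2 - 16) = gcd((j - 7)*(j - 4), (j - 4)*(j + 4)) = j - 4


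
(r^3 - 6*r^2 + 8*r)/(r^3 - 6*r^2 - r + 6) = r*(r^2 - 6*r + 8)/(r^3 - 6*r^2 - r + 6)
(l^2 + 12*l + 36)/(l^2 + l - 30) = (l + 6)/(l - 5)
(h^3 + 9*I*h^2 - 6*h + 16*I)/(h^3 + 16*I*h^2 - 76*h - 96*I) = (h - I)/(h + 6*I)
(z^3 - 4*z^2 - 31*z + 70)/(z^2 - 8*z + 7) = (z^2 + 3*z - 10)/(z - 1)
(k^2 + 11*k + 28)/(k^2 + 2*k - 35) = (k + 4)/(k - 5)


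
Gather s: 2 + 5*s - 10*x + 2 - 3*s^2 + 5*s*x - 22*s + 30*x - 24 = -3*s^2 + s*(5*x - 17) + 20*x - 20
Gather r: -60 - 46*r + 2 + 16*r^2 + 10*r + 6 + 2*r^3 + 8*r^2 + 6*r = 2*r^3 + 24*r^2 - 30*r - 52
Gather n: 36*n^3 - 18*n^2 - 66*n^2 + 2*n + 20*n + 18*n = 36*n^3 - 84*n^2 + 40*n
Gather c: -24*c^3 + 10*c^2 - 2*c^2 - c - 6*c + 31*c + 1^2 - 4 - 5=-24*c^3 + 8*c^2 + 24*c - 8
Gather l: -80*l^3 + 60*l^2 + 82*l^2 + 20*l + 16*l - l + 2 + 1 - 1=-80*l^3 + 142*l^2 + 35*l + 2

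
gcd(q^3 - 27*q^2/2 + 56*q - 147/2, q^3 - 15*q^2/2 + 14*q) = q - 7/2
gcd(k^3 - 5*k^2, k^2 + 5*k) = k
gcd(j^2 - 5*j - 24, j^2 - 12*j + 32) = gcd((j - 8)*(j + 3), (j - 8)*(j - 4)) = j - 8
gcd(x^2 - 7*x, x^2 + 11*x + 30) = 1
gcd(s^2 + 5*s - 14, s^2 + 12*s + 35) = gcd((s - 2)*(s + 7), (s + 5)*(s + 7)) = s + 7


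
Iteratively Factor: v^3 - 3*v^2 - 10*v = (v - 5)*(v^2 + 2*v) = (v - 5)*(v + 2)*(v)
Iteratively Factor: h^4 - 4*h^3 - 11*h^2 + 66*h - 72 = (h + 4)*(h^3 - 8*h^2 + 21*h - 18) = (h - 3)*(h + 4)*(h^2 - 5*h + 6) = (h - 3)^2*(h + 4)*(h - 2)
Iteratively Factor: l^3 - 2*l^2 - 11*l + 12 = (l + 3)*(l^2 - 5*l + 4) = (l - 4)*(l + 3)*(l - 1)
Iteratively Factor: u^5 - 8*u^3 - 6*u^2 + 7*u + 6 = (u + 1)*(u^4 - u^3 - 7*u^2 + u + 6) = (u - 1)*(u + 1)*(u^3 - 7*u - 6) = (u - 1)*(u + 1)^2*(u^2 - u - 6) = (u - 3)*(u - 1)*(u + 1)^2*(u + 2)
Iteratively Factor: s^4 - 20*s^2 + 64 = (s - 2)*(s^3 + 2*s^2 - 16*s - 32) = (s - 2)*(s + 2)*(s^2 - 16) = (s - 2)*(s + 2)*(s + 4)*(s - 4)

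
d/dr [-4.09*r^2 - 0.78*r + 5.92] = -8.18*r - 0.78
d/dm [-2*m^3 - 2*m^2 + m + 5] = -6*m^2 - 4*m + 1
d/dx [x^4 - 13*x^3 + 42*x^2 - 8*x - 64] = 4*x^3 - 39*x^2 + 84*x - 8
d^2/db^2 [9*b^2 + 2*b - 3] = 18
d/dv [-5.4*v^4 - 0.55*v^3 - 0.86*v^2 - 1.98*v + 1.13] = -21.6*v^3 - 1.65*v^2 - 1.72*v - 1.98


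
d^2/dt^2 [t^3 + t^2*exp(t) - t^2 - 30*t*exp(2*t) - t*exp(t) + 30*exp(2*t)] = t^2*exp(t) - 120*t*exp(2*t) + 3*t*exp(t) + 6*t - 2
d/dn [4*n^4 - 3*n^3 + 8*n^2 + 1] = n*(16*n^2 - 9*n + 16)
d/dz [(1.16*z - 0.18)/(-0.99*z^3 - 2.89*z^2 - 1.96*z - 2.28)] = (2.2968*z^3 + 2.8178*z^2 - 1.0404*z - 2.9976)/(0.9801*z^6 + 5.7222*z^5 + 12.2329*z^4 + 15.8432*z^3 + 17.02*z^2 + 8.9376*z + 5.1984)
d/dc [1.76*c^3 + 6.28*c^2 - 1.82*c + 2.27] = 5.28*c^2 + 12.56*c - 1.82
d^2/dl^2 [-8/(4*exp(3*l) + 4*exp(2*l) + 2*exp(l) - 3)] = 16*(-4*(6*exp(2*l) + 4*exp(l) + 1)^2*exp(l) + (18*exp(2*l) + 8*exp(l) + 1)*(4*exp(3*l) + 4*exp(2*l) + 2*exp(l) - 3))*exp(l)/(4*exp(3*l) + 4*exp(2*l) + 2*exp(l) - 3)^3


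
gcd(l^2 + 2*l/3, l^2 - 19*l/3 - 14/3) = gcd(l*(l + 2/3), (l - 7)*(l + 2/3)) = l + 2/3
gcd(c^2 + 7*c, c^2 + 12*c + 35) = c + 7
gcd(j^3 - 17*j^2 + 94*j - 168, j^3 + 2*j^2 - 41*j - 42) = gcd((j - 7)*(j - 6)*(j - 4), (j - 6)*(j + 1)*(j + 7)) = j - 6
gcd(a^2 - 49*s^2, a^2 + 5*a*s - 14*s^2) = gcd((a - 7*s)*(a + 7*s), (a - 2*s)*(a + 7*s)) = a + 7*s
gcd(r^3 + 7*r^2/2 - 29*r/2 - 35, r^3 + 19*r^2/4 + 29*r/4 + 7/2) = r + 2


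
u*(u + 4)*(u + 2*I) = u^3 + 4*u^2 + 2*I*u^2 + 8*I*u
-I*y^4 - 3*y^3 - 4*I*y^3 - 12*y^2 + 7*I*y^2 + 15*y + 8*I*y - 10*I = (y + 5)*(y - 2*I)*(y - I)*(-I*y + I)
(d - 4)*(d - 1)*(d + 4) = d^3 - d^2 - 16*d + 16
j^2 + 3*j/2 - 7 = (j - 2)*(j + 7/2)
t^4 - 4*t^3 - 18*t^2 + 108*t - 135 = (t - 3)^3*(t + 5)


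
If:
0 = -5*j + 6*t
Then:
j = 6*t/5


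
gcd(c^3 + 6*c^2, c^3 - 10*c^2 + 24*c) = c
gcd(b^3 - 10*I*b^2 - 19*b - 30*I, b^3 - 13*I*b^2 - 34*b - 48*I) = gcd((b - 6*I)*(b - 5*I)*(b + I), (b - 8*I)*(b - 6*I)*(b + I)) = b^2 - 5*I*b + 6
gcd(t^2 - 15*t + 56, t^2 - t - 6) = 1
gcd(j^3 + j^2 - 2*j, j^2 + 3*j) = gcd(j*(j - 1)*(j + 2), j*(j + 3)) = j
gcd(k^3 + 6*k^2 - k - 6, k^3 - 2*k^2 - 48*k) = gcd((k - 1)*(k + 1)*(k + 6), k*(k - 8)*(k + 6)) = k + 6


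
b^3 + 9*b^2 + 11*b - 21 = (b - 1)*(b + 3)*(b + 7)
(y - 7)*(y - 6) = y^2 - 13*y + 42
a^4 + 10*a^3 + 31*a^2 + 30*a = a*(a + 2)*(a + 3)*(a + 5)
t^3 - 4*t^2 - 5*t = t*(t - 5)*(t + 1)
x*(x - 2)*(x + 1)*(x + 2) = x^4 + x^3 - 4*x^2 - 4*x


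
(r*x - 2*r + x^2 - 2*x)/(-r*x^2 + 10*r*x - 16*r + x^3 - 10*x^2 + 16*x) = (r + x)/(-r*x + 8*r + x^2 - 8*x)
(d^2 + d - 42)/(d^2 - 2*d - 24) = (d + 7)/(d + 4)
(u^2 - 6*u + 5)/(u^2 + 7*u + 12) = (u^2 - 6*u + 5)/(u^2 + 7*u + 12)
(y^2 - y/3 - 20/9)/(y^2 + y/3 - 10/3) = (y + 4/3)/(y + 2)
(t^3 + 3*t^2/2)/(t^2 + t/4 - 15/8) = 4*t^2/(4*t - 5)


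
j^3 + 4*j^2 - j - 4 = (j - 1)*(j + 1)*(j + 4)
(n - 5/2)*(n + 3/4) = n^2 - 7*n/4 - 15/8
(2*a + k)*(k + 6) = 2*a*k + 12*a + k^2 + 6*k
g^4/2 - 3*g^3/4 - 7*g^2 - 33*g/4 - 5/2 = (g/2 + 1)*(g - 5)*(g + 1/2)*(g + 1)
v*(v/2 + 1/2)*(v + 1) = v^3/2 + v^2 + v/2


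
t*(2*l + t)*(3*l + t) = 6*l^2*t + 5*l*t^2 + t^3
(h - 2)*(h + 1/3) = h^2 - 5*h/3 - 2/3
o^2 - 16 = (o - 4)*(o + 4)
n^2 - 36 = (n - 6)*(n + 6)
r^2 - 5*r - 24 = (r - 8)*(r + 3)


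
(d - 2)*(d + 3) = d^2 + d - 6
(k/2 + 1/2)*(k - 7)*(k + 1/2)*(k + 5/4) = k^4/2 - 17*k^3/8 - 135*k^2/16 - 8*k - 35/16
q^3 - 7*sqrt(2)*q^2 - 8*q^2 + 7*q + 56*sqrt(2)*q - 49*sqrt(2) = (q - 7)*(q - 1)*(q - 7*sqrt(2))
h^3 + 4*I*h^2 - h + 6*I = (h - I)*(h + 2*I)*(h + 3*I)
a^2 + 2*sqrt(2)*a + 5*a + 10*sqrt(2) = (a + 5)*(a + 2*sqrt(2))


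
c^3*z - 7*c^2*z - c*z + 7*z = (c - 7)*(c - 1)*(c*z + z)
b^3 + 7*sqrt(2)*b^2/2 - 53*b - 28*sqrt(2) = (b - 4*sqrt(2))*(b + sqrt(2)/2)*(b + 7*sqrt(2))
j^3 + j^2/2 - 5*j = j*(j - 2)*(j + 5/2)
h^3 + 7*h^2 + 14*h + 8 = (h + 1)*(h + 2)*(h + 4)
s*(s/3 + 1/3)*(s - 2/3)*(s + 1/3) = s^4/3 + 2*s^3/9 - 5*s^2/27 - 2*s/27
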